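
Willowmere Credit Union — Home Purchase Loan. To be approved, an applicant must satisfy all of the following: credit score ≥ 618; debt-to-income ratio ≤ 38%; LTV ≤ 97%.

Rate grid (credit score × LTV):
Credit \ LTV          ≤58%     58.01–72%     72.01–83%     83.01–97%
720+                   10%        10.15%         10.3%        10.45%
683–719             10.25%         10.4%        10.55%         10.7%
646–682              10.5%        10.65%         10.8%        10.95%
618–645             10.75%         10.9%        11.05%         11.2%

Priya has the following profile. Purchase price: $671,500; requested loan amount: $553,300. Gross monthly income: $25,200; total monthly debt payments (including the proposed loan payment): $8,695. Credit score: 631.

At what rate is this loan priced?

11.05%

Credit score 631 ≥ 618; Debt-to-income = 8,695/25,200 = 34.5% — meets 38% limit
LTV: 553,300 ÷ 671,500 = 82.4%, within 97% cap
Credit 631 → row 618–645; LTV 82.4% → column 72.01–83%. Grid cell → 11.05%.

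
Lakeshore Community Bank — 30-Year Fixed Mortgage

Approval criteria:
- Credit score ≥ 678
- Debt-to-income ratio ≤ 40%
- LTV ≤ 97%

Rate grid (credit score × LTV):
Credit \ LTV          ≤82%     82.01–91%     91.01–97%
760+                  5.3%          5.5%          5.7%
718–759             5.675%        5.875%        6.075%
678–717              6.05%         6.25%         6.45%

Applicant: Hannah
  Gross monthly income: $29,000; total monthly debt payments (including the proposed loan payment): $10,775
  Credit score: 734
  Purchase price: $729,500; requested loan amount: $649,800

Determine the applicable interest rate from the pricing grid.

Credit score 734 ≥ 678; DTI: 10,775 ÷ 29,000 = 37.2%, within the 40% cap
LTV: 649,800 ÷ 729,500 = 89.1%, within 97% cap
Row: 734 falls in 718–759. Column: 89.1% falls in 82.01–91%. Rate = 5.875%.

5.875%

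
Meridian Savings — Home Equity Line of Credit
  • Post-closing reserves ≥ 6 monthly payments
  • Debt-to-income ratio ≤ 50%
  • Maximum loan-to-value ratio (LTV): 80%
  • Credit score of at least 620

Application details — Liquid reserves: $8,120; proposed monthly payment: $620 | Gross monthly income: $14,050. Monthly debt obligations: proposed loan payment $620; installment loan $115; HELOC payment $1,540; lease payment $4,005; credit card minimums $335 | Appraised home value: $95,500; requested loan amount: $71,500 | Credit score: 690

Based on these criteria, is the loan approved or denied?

Reserves = 8,120/620 = 13.1 months ≥ 6
Total monthly debts = (620 + 115 + 1,540 + 4,005 + 335) = 6,615. Debt-to-income = 6,615/14,050 = 47.1% — meets 50% limit
Loan-to-value = 71,500/95,500 = 74.9% — pass (80% max)
Credit score 690 ≥ 620 (meets)
All criteria satisfied.

Approved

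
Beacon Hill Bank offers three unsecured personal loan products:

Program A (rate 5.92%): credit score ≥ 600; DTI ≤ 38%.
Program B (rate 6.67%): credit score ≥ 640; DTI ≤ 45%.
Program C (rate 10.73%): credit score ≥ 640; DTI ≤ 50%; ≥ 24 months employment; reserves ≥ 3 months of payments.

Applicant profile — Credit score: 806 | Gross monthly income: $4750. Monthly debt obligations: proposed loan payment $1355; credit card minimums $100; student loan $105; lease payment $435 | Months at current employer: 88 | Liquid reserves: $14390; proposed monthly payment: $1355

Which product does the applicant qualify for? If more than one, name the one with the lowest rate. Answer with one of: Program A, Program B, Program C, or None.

Program B

Total debts = (1,355 + 100 + 105 + 435) = 1,995; DTI = 1,995/4,750 = 42%.
Reserves = 14,390/1,355 = 10.6 months.
Program A: score 806 ≥ 600; DTI 42% > 38% → does not qualify.
Program B: score 806 ≥ 640; DTI 42% ≤ 45% → qualifies.
Program C: score 806 ≥ 640; DTI 42% ≤ 50%; employment 88 ≥ 24 mo; reserves 10.6 ≥ 3 mo → qualifies.
Qualifying: Program B, Program C. Lowest rate is 6.67% → Program B.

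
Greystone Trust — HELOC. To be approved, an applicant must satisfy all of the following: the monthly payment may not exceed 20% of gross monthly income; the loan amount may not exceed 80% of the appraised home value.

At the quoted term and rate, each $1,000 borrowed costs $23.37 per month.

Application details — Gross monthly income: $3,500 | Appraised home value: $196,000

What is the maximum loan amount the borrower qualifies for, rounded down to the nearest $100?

Payment cap: 20% × $3,500 = $700/month.
At $23.37 per $1,000, that supports 700/23.37 × 1,000 ≈ $29,952 → $29,900.
LTV cap: 80% × $196,000 = $156,800 → $156,800.
Binding constraint: payment-to-income.

$29,900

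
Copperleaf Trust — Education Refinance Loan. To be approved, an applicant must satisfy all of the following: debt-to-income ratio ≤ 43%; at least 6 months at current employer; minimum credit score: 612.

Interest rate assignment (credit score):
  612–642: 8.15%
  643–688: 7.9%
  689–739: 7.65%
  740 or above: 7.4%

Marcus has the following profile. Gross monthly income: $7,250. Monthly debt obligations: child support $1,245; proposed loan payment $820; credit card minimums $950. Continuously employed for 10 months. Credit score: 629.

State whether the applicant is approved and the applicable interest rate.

Credit score 629 ≥ 612 (meets minimum)
Employment 10 ≥ 6 months
Total monthly debts = (1,245 + 820 + 950) = 3,015. DTI: 3,015 ÷ 7,250 = 41.6%, within the 43% cap
All requirements met. Score 629 falls in the 612–642 tier → 8.15%.

Approved at 8.15%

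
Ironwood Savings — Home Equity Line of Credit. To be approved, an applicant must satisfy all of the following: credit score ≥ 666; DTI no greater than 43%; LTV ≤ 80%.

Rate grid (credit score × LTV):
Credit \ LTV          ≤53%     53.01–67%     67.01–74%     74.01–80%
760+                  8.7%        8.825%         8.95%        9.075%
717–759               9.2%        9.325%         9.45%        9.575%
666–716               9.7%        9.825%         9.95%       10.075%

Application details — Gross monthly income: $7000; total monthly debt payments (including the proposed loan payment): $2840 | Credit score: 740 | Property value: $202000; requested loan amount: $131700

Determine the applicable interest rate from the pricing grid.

Credit score 740 ≥ 666; DTI = 2,840/7,000 = 40.6% ≤ 43%
LTV = 131,700/202,000 = 65.2% ≤ 80%
Row: 740 falls in 717–759. Column: 65.2% falls in 53.01–67%. Rate = 9.325%.

9.325%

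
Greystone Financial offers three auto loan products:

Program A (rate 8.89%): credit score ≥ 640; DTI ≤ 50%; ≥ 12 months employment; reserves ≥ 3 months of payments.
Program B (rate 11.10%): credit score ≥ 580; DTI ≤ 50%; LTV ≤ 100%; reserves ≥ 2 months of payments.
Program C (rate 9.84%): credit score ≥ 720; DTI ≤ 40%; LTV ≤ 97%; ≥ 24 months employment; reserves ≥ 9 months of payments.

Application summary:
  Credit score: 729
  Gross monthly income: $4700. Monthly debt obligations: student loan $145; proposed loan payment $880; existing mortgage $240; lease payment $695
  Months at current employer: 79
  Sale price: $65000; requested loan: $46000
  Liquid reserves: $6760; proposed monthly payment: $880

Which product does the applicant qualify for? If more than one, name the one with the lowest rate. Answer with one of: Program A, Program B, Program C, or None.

Total debts = (145 + 880 + 240 + 695) = 1,960; DTI = 1,960/4,700 = 41.7%.
LTV = 46,000/65,000 = 70.8%.
Reserves = 6,760/880 = 7.7 months.
Program A: score 729 ≥ 640; DTI 41.7% ≤ 50%; employment 79 ≥ 12 mo; reserves 7.7 ≥ 3 mo → qualifies.
Program B: score 729 ≥ 580; DTI 41.7% ≤ 50%; LTV 70.8% ≤ 100%; reserves 7.7 ≥ 2 mo → qualifies.
Program C: score 729 ≥ 720; DTI 41.7% > 40%; LTV 70.8% ≤ 97%; employment 79 ≥ 24 mo; reserves 7.7 < 9 mo → does not qualify.
Qualifying: Program A, Program B. Lowest rate is 8.89% → Program A.

Program A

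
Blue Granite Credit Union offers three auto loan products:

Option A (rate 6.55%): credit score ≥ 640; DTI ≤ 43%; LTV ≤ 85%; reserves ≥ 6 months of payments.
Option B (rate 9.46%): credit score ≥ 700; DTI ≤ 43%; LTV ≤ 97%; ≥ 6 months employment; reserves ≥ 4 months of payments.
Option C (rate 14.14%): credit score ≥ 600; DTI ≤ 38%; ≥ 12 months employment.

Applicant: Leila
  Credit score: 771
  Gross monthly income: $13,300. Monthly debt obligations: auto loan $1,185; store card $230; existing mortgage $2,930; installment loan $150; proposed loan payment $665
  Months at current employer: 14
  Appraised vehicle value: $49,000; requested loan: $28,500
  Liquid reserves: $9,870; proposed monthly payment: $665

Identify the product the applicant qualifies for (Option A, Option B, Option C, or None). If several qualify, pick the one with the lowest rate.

Total debts = (1,185 + 230 + 2,930 + 150 + 665) = 5,160; DTI = 5,160/13,300 = 38.8%.
LTV = 28,500/49,000 = 58.2%.
Reserves = 9,870/665 = 14.8 months.
Option A: score 771 ≥ 640; DTI 38.8% ≤ 43%; LTV 58.2% ≤ 85%; reserves 14.8 ≥ 6 mo → qualifies.
Option B: score 771 ≥ 700; DTI 38.8% ≤ 43%; LTV 58.2% ≤ 97%; employment 14 ≥ 6 mo; reserves 14.8 ≥ 4 mo → qualifies.
Option C: score 771 ≥ 600; DTI 38.8% > 38%; employment 14 ≥ 12 mo → does not qualify.
Qualifying: Option A, Option B. Lowest rate is 6.55% → Option A.

Option A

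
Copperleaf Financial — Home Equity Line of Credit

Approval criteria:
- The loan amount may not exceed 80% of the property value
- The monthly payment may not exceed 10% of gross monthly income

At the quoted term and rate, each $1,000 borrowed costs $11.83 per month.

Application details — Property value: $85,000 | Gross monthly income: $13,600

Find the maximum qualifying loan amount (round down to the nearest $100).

$68,000

Payment cap: 10% × $13,600 = $1,360/month.
At $11.83 per $1,000, that supports 1,360/11.83 × 1,000 ≈ $114,961 → $114,900.
LTV cap: 80% × $85,000 = $68,000 → $68,000.
Binding constraint: loan-to-value.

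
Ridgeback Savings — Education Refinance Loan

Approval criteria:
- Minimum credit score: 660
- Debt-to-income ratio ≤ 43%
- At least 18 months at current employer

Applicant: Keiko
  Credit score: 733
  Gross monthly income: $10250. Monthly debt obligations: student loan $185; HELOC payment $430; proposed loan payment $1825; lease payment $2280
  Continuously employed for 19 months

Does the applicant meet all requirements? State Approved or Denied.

Credit score 733 ≥ 660 (meets)
Total monthly debts = (185 + 430 + 1,825 + 2,280) = 4,720. DTI: 4,720 ÷ 10,250 = 46%, exceeds the 43% cap
Employment 19 ≥ 18 months
Fails on DTI.

Denied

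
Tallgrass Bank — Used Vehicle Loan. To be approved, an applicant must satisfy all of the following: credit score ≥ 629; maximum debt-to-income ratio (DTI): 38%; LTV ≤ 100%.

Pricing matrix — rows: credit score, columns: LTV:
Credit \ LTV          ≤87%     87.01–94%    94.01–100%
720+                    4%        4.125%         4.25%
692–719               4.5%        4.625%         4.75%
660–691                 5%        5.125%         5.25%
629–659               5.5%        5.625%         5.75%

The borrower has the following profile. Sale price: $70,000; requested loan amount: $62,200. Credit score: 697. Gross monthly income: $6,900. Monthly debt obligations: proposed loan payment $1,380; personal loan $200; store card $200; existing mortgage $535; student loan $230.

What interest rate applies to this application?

Credit score 697 ≥ 629; Total monthly debts = (1,380 + 200 + 200 + 535 + 230) = 2,545. DTI: 2,545 ÷ 6,900 = 36.9%, within the 38% cap
Loan-to-value = 62,200/70,000 = 88.9% — pass (100% max)
Row: 697 falls in 692–719. Column: 88.9% falls in 87.01–94%. Rate = 4.625%.

4.625%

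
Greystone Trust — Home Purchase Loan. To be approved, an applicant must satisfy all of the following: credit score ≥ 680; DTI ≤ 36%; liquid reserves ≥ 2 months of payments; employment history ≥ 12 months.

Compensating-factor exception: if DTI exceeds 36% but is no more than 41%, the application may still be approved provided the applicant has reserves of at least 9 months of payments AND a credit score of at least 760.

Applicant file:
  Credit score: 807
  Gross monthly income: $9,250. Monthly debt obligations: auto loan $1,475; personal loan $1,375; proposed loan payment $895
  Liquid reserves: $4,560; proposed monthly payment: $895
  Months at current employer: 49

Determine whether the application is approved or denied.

Denied

Credit score 807 ≥ 680 (meets base)
Total debts = (1,475 + 1,375 + 895) = 3,745. DTI = 3,745/9,250 = 40.5% > 36% — standard DTI limit exceeded.
Reserves = 4,560/895 = 5.1 months ≥ 2
Employment 49 ≥ 12 months
40.5% falls in the override range (36%–41%), so the compensating-factor test applies.
Override check — reserves: 5.1 mo (short of 9); score: 807 (ok).
Compensating-factor requirement not fully met.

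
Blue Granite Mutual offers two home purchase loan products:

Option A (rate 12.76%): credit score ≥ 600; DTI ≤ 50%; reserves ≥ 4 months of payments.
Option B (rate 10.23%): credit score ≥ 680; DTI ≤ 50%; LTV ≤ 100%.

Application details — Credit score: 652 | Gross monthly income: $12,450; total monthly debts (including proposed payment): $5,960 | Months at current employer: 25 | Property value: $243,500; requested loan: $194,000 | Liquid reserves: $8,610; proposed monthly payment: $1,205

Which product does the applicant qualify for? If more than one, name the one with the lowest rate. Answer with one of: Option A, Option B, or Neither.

DTI = 5,960/12,450 = 47.9%.
LTV = 194,000/243,500 = 79.7%.
Reserves = 8,610/1,205 = 7.1 months.
Option A: score 652 ≥ 600; DTI 47.9% ≤ 50%; reserves 7.1 ≥ 4 mo → qualifies.
Option B: score 652 < 680; DTI 47.9% ≤ 50%; LTV 79.7% ≤ 100% → does not qualify.

Option A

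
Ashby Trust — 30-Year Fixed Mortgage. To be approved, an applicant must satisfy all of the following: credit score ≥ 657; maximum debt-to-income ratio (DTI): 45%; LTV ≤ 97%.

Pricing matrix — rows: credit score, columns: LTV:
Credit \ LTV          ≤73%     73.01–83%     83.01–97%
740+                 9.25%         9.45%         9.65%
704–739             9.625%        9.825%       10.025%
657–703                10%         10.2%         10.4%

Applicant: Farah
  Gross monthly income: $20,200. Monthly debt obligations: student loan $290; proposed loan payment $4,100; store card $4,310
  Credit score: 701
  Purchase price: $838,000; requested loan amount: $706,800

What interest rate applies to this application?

Credit score 701 ≥ 657; Total monthly debts = (290 + 4,100 + 4,310) = 8,700. Debt-to-income = 8,700/20,200 = 43.1% — meets 45% limit
LTV: 706,800 ÷ 838,000 = 84.3%, within 97% cap
Row: 701 falls in 657–703. Column: 84.3% falls in 83.01–97%. Rate = 10.4%.

10.4%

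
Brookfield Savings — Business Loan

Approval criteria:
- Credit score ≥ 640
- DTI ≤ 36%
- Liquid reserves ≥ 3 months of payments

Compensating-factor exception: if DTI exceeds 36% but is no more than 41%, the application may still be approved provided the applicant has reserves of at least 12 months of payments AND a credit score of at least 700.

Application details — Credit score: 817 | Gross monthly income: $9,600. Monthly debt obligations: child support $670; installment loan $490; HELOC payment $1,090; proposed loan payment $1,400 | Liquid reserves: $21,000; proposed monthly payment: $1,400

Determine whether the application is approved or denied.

Approved

Credit score 817 ≥ 640 (meets base)
Total debts = (670 + 490 + 1,090 + 1,400) = 3,650. DTI = 3,650/9,600 = 38% > 36% — standard DTI limit exceeded.
Reserves = 21,000/1,400 = 15.0 months ≥ 3
DTI 38% is within the 36%–41% exception band; checking compensating factors.
Override check — reserves: 15.0 mo (ok); score: 817 (ok).
Both compensating conditions met → exception applies.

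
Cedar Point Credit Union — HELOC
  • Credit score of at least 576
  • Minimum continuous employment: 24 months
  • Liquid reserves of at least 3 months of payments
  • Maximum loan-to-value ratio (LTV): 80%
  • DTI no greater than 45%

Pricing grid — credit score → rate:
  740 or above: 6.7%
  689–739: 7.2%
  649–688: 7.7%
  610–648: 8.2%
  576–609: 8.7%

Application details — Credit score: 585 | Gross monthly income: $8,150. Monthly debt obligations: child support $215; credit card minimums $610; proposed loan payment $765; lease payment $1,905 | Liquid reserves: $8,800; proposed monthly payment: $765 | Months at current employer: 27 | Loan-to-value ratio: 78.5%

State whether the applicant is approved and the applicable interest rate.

Credit score 585 ≥ 576 (meets minimum)
LTV 78.5% ≤ 80%
Employment 27 ≥ 24 months
Total monthly debts = (215 + 610 + 765 + 1,905) = 3,495. DTI = 3,495/8,150 = 42.9% ≤ 45%
Reserves: 8,800 ÷ 765 = 11.5 months (meets 3-month minimum)
All requirements met. Score 585 falls in the 576–609 tier → 8.7%.

Approved at 8.7%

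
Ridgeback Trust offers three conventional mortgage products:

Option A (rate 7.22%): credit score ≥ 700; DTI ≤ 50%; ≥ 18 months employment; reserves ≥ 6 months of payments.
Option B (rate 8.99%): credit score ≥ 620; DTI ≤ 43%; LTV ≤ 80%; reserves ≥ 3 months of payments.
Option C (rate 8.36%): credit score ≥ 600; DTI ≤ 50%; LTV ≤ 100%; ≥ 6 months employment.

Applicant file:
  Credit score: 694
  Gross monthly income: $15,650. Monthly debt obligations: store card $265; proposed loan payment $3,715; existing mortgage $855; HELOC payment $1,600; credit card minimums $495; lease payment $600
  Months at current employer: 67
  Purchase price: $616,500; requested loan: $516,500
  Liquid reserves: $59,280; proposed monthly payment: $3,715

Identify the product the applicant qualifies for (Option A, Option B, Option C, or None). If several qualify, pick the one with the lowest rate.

Option C

Total debts = (265 + 3,715 + 855 + 1,600 + 495 + 600) = 7,530; DTI = 7,530/15,650 = 48.1%.
LTV = 516,500/616,500 = 83.8%.
Reserves = 59,280/3,715 = 16.0 months.
Option A: score 694 < 700; DTI 48.1% ≤ 50%; employment 67 ≥ 18 mo; reserves 16.0 ≥ 6 mo → does not qualify.
Option B: score 694 ≥ 620; DTI 48.1% > 43%; LTV 83.8% > 80%; reserves 16.0 ≥ 3 mo → does not qualify.
Option C: score 694 ≥ 600; DTI 48.1% ≤ 50%; LTV 83.8% ≤ 100%; employment 67 ≥ 6 mo → qualifies.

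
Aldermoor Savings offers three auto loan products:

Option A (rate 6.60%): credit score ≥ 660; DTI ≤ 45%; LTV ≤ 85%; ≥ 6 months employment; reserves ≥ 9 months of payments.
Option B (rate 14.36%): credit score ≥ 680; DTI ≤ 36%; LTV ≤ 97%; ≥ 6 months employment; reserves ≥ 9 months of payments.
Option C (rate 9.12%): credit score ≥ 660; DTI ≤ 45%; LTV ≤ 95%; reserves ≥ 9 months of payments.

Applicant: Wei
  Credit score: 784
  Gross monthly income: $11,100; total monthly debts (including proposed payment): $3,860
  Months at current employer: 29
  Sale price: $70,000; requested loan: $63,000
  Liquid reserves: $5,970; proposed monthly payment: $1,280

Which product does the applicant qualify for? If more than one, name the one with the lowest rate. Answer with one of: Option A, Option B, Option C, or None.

DTI = 3,860/11,100 = 34.8%.
LTV = 63,000/70,000 = 90%.
Reserves = 5,970/1,280 = 4.7 months.
Option A: score 784 ≥ 660; DTI 34.8% ≤ 45%; LTV 90% > 85%; employment 29 ≥ 6 mo; reserves 4.7 < 9 mo → does not qualify.
Option B: score 784 ≥ 680; DTI 34.8% ≤ 36%; LTV 90% ≤ 97%; employment 29 ≥ 6 mo; reserves 4.7 < 9 mo → does not qualify.
Option C: score 784 ≥ 660; DTI 34.8% ≤ 45%; LTV 90% ≤ 95%; reserves 4.7 < 9 mo → does not qualify.

None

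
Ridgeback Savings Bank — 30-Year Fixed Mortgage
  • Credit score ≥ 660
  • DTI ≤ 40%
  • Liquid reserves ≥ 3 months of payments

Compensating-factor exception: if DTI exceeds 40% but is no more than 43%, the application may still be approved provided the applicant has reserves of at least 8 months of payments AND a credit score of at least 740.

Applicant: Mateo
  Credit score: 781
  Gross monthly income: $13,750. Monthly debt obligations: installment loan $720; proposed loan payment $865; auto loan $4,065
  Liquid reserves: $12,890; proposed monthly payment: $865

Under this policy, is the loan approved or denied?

Credit score 781 ≥ 660 (meets base)
Total debts = (720 + 865 + 4,065) = 5,650. DTI: 5,650 ÷ 13,750 = 41.1%, over the 40% base limit.
Reserves: 12,890 ÷ 865 = 14.9 months (meets 3-month minimum)
41.1% falls in the override range (40%–43%), so the compensating-factor test applies.
Reserves 14.9 ≥ 8 months; credit score 781 ≥ 740.
Both compensating conditions met → exception applies.

Approved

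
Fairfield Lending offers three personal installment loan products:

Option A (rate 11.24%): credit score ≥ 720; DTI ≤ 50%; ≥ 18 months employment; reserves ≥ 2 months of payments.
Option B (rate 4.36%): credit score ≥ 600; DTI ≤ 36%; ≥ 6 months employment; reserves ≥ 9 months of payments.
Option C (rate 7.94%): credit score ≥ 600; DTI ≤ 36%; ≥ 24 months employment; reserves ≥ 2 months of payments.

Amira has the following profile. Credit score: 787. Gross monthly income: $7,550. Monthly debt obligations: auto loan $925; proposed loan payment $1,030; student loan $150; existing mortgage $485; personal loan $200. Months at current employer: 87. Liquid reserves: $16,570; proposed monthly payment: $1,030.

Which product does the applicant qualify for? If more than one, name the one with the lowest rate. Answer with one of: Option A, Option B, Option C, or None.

Total debts = (925 + 1,030 + 150 + 485 + 200) = 2,790; DTI = 2,790/7,550 = 37%.
Reserves = 16,570/1,030 = 16.1 months.
Option A: score 787 ≥ 720; DTI 37% ≤ 50%; employment 87 ≥ 18 mo; reserves 16.1 ≥ 2 mo → qualifies.
Option B: score 787 ≥ 600; DTI 37% > 36%; employment 87 ≥ 6 mo; reserves 16.1 ≥ 9 mo → does not qualify.
Option C: score 787 ≥ 600; DTI 37% > 36%; employment 87 ≥ 24 mo; reserves 16.1 ≥ 2 mo → does not qualify.

Option A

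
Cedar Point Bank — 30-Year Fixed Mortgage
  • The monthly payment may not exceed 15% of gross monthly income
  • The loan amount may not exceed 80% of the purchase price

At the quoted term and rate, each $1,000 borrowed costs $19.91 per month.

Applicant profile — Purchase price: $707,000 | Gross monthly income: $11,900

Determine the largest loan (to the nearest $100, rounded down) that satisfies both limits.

$89,600

Payment cap: 15% × $11,900 = $1,785/month.
At $19.91 per $1,000, that supports 1,785/19.91 × 1,000 ≈ $89,653 → $89,600.
LTV cap: 80% × $707,000 = $565,600 → $565,600.
Binding constraint: payment-to-income.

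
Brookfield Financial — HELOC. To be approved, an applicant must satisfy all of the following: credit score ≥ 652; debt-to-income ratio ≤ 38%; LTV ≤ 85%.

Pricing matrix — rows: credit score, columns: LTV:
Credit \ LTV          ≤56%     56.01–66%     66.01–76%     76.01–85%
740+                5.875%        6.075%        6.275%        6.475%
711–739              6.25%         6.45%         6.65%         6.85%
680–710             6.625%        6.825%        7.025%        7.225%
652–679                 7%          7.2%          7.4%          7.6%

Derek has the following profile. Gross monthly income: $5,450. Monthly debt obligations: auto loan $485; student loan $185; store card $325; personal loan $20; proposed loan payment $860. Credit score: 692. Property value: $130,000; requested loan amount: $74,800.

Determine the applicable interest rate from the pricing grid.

6.825%

Credit score 692 ≥ 652; Total monthly debts = (485 + 185 + 325 + 20 + 860) = 1,875. DTI: 1,875 ÷ 5,450 = 34.4%, within the 38% cap
LTV = 74,800/130,000 = 57.5% ≤ 85%
Score 692 is in the 680–710 band; LTV 57.5% is in the 56.01–66% band → 6.825%.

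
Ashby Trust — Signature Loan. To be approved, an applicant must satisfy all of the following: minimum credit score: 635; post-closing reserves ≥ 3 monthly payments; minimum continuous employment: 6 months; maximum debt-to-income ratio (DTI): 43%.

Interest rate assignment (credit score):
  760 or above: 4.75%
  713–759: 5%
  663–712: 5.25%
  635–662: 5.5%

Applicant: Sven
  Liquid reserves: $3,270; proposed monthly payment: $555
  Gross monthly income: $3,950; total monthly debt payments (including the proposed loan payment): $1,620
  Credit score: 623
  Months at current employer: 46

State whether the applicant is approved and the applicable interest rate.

Denied

Credit score 623 < 635 (below minimum)
Debt-to-income = 1,620/3,950 = 41% — meets 43% limit
Liquid reserves cover 3,270/555 = 5.9 months — ≥ 3 required
Employment 46 ≥ 6 months
Not all requirements met → denied.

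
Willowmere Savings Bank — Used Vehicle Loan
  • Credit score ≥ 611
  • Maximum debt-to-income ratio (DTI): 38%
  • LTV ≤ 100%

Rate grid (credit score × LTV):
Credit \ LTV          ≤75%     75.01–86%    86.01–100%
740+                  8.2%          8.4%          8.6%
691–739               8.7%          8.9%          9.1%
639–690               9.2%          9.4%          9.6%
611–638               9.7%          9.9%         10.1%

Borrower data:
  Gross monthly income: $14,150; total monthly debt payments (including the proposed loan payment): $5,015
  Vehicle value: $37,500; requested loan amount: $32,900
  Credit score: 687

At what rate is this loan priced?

9.6%

Credit score 687 ≥ 611; Debt-to-income = 5,015/14,150 = 35.4% — meets 38% limit
Loan-to-value = 32,900/37,500 = 87.7% — pass (100% max)
Credit 687 → row 639–690; LTV 87.7% → column 86.01–100%. Grid cell → 9.6%.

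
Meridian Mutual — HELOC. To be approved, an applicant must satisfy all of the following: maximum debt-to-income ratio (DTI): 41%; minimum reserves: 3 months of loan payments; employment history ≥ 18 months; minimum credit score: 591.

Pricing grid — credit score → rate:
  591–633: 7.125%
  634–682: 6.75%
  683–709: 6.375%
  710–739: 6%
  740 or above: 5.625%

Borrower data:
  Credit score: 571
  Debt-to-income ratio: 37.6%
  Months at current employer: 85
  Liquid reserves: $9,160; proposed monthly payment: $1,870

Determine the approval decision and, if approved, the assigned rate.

Denied

Credit score 571 < 591 (below minimum)
Employment 85 ≥ 18 months
DTI 37.6% ≤ 41%
Reserves: 9,160 ÷ 1,870 = 4.9 months (meets 3-month minimum)
Not all requirements met → denied.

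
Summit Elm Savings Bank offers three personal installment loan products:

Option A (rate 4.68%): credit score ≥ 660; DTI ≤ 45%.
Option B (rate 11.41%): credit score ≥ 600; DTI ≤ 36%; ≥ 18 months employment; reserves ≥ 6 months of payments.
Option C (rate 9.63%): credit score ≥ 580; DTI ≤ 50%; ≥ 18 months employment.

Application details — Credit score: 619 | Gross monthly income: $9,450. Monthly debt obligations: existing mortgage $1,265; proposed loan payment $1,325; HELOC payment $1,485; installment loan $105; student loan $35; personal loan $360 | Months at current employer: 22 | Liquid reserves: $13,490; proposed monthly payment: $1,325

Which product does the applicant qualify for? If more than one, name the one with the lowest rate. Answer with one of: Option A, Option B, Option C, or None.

Option C

Total debts = (1,265 + 1,325 + 1,485 + 105 + 35 + 360) = 4,575; DTI = 4,575/9,450 = 48.4%.
Reserves = 13,490/1,325 = 10.2 months.
Option A: score 619 < 660; DTI 48.4% > 45% → does not qualify.
Option B: score 619 ≥ 600; DTI 48.4% > 36%; employment 22 ≥ 18 mo; reserves 10.2 ≥ 6 mo → does not qualify.
Option C: score 619 ≥ 580; DTI 48.4% ≤ 50%; employment 22 ≥ 18 mo → qualifies.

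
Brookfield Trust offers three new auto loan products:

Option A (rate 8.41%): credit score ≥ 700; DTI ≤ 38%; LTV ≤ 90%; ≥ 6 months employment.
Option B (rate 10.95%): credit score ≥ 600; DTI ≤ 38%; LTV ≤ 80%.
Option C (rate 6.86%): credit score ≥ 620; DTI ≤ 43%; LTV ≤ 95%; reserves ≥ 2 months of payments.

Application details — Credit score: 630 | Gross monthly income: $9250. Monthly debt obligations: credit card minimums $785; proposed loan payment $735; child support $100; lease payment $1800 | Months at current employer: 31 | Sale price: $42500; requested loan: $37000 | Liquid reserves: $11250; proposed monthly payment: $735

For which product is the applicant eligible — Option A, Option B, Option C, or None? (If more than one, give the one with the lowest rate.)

Total debts = (785 + 735 + 100 + 1,800) = 3,420; DTI = 3,420/9,250 = 37%.
LTV = 37,000/42,500 = 87.1%.
Reserves = 11,250/735 = 15.3 months.
Option A: score 630 < 700; DTI 37% ≤ 38%; LTV 87.1% ≤ 90%; employment 31 ≥ 6 mo → does not qualify.
Option B: score 630 ≥ 600; DTI 37% ≤ 38%; LTV 87.1% > 80% → does not qualify.
Option C: score 630 ≥ 620; DTI 37% ≤ 43%; LTV 87.1% ≤ 95%; reserves 15.3 ≥ 2 mo → qualifies.

Option C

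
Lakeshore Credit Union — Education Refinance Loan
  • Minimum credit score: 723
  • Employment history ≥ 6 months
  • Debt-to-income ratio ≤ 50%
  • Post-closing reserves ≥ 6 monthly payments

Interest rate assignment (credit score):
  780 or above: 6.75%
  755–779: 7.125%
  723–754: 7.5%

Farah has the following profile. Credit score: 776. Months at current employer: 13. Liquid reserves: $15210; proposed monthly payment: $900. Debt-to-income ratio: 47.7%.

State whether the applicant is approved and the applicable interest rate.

Credit score 776 ≥ 723 (meets minimum)
DTI 47.7% ≤ 50%
Reserves: 15,210 ÷ 900 = 16.9 months (meets 6-month minimum)
Employment 13 ≥ 6 months
All requirements met. Score 776 falls in the 755–779 tier → 7.125%.

Approved at 7.125%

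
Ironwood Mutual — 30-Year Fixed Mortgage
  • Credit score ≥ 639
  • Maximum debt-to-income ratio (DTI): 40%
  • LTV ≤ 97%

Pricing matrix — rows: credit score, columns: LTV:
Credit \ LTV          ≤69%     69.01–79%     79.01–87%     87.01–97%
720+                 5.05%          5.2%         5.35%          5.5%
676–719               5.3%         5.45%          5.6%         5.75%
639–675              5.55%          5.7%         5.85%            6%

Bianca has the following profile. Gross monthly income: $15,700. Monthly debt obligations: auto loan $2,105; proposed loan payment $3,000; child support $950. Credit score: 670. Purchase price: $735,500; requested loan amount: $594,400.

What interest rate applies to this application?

5.85%

Credit score 670 ≥ 639; Total monthly debts = (2,105 + 3,000 + 950) = 6,055. DTI: 6,055 ÷ 15,700 = 38.6%, within the 40% cap
LTV: 594,400 ÷ 735,500 = 80.8%, within 97% cap
Credit 670 → row 639–675; LTV 80.8% → column 79.01–87%. Grid cell → 5.85%.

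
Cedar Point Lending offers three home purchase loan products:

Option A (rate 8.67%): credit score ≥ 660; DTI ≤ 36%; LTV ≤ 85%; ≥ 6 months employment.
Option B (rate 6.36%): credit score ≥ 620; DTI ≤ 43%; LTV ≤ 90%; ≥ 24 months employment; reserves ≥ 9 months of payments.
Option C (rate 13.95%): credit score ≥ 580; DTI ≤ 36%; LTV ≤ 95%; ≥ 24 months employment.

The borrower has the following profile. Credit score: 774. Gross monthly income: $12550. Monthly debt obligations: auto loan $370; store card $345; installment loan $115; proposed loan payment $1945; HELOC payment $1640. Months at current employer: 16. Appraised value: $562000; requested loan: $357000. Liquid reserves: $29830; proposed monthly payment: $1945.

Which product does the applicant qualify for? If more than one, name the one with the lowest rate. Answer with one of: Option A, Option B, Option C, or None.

Total debts = (370 + 345 + 115 + 1,945 + 1,640) = 4,415; DTI = 4,415/12,550 = 35.2%.
LTV = 357,000/562,000 = 63.5%.
Reserves = 29,830/1,945 = 15.3 months.
Option A: score 774 ≥ 660; DTI 35.2% ≤ 36%; LTV 63.5% ≤ 85%; employment 16 ≥ 6 mo → qualifies.
Option B: score 774 ≥ 620; DTI 35.2% ≤ 43%; LTV 63.5% ≤ 90%; employment 16 < 24 mo; reserves 15.3 ≥ 9 mo → does not qualify.
Option C: score 774 ≥ 580; DTI 35.2% ≤ 36%; LTV 63.5% ≤ 95%; employment 16 < 24 mo → does not qualify.

Option A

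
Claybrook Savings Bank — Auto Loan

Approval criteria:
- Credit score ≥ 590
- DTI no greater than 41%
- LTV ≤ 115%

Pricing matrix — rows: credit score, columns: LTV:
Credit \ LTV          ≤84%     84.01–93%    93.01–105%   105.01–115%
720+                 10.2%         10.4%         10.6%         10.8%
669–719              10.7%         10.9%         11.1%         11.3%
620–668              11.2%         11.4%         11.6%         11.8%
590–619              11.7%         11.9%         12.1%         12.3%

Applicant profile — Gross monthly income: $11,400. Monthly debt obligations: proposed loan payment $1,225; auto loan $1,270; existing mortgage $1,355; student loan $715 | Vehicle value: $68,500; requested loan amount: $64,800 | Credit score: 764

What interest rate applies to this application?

Credit score 764 ≥ 590; Total monthly debts = (1,225 + 1,270 + 1,355 + 715) = 4,565. DTI: 4,565 ÷ 11,400 = 40%, within the 41% cap
LTV = 64,800/68,500 = 94.6% ≤ 115%
Row: 764 falls in 720+. Column: 94.6% falls in 93.01–105%. Rate = 10.6%.

10.6%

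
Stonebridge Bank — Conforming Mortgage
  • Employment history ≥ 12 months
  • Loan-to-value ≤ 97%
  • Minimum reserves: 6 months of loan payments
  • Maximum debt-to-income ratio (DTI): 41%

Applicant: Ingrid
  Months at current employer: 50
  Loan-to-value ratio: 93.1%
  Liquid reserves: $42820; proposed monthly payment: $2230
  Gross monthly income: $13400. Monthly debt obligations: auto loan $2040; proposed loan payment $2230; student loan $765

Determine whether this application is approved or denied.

Approved

Employment 50 ≥ 12 months
LTV 93.1% ≤ 97%
Reserves = 42,820/2,230 = 19.2 months ≥ 6
Total monthly debts = (2,040 + 2,230 + 765) = 5,035. Debt-to-income = 5,035/13,400 = 37.6% — meets 41% limit
All criteria satisfied.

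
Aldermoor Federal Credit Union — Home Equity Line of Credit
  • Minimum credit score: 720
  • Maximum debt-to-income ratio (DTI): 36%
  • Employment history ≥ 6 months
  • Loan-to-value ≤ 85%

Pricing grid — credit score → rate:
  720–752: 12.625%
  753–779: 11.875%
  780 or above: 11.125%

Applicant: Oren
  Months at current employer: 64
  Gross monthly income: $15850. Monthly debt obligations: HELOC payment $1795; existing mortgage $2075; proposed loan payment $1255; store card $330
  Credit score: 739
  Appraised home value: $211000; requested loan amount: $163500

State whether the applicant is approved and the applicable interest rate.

Approved at 12.625%

Credit score 739 ≥ 720 (meets minimum)
LTV = 163,500/211,000 = 77.5% ≤ 85%
Employment 64 ≥ 6 months
Total monthly debts = (1,795 + 2,075 + 1,255 + 330) = 5,455. DTI: 5,455 ÷ 15,850 = 34.4%, within the 36% cap
All requirements met. Score 739 falls in the 720–752 tier → 12.625%.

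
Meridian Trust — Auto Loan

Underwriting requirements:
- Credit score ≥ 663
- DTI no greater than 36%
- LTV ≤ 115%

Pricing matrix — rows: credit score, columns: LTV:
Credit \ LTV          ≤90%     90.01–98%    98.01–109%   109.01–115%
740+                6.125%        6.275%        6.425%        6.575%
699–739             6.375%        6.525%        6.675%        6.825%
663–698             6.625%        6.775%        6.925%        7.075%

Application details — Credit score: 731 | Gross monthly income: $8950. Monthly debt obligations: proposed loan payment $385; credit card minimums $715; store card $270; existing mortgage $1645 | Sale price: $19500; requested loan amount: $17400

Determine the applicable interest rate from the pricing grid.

6.375%

Credit score 731 ≥ 663; Total monthly debts = (385 + 715 + 270 + 1,645) = 3,015. DTI: 3,015 ÷ 8,950 = 33.7%, within the 36% cap
Loan-to-value = 17,400/19,500 = 89.2% — pass (115% max)
Row: 731 falls in 699–739. Column: 89.2% falls in ≤90%. Rate = 6.375%.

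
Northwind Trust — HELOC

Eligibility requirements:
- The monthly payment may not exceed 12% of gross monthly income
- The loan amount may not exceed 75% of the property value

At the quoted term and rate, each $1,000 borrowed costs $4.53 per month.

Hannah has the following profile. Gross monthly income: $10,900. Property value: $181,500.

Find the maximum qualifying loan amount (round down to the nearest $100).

$136,100

Payment cap: 12% × $10,900 = $1,308/month.
At $4.53 per $1,000, that supports 1,308/4.53 × 1,000 ≈ $288,741 → $288,700.
LTV cap: 75% × $181,500 = $136,125 → $136,100.
Binding constraint: loan-to-value.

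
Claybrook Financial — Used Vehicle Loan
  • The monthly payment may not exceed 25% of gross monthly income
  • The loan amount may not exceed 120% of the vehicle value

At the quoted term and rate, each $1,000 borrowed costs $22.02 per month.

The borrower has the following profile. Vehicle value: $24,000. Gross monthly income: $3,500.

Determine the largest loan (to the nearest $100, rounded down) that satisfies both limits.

Payment cap: 25% × $3,500 = $875/month.
At $22.02 per $1,000, that supports 875/22.02 × 1,000 ≈ $39,736 → $39,700.
LTV cap: 120% × $24,000 = $28,800 → $28,800.
Binding constraint: loan-to-value.

$28,800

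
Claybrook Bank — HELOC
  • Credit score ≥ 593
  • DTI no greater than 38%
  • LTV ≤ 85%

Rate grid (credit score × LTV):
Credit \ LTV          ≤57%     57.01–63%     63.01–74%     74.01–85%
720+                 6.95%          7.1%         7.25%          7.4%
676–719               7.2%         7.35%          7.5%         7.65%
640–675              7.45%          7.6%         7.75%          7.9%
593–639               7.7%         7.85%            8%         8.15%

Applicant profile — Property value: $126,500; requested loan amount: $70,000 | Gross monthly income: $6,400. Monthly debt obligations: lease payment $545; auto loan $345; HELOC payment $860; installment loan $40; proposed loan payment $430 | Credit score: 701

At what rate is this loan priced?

7.2%

Credit score 701 ≥ 593; Total monthly debts = (545 + 345 + 860 + 40 + 430) = 2,220. DTI = 2,220/6,400 = 34.7% ≤ 38%
Loan-to-value = 70,000/126,500 = 55.3% — pass (85% max)
Row: 701 falls in 676–719. Column: 55.3% falls in ≤57%. Rate = 7.2%.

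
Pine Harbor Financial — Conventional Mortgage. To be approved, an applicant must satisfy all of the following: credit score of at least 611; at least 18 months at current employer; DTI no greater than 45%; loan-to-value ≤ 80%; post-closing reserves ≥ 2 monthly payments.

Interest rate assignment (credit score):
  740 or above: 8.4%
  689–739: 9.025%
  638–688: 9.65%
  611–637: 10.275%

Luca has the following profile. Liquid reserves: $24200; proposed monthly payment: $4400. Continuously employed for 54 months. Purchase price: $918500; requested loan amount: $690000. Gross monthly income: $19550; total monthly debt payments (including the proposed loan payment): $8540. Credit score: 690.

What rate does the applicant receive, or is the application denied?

Credit score 690 ≥ 611 (meets minimum)
Employment 54 ≥ 18 months
DTI: 8,540 ÷ 19,550 = 43.7%, within the 45% cap
Loan-to-value = 690,000/918,500 = 75.1% — pass (80% max)
Reserves: 24,200 ÷ 4,400 = 5.5 months (meets 2-month minimum)
All requirements met. Score 690 falls in the 689–739 tier → 9.025%.

Approved at 9.025%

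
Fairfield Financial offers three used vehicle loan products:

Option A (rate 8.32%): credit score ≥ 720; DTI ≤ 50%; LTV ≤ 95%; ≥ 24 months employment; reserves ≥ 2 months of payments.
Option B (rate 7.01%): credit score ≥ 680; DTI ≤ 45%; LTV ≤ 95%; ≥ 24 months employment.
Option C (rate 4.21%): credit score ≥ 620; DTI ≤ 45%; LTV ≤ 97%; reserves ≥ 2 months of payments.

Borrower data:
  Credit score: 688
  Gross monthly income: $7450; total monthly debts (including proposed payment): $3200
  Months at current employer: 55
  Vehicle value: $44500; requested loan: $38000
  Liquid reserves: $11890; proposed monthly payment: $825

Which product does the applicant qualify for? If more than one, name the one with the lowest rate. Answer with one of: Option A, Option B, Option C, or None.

DTI = 3,200/7,450 = 43%.
LTV = 38,000/44,500 = 85.4%.
Reserves = 11,890/825 = 14.4 months.
Option A: score 688 < 720; DTI 43% ≤ 50%; LTV 85.4% ≤ 95%; employment 55 ≥ 24 mo; reserves 14.4 ≥ 2 mo → does not qualify.
Option B: score 688 ≥ 680; DTI 43% ≤ 45%; LTV 85.4% ≤ 95%; employment 55 ≥ 24 mo → qualifies.
Option C: score 688 ≥ 620; DTI 43% ≤ 45%; LTV 85.4% ≤ 97%; reserves 14.4 ≥ 2 mo → qualifies.
Qualifying: Option B, Option C. Lowest rate is 4.21% → Option C.

Option C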